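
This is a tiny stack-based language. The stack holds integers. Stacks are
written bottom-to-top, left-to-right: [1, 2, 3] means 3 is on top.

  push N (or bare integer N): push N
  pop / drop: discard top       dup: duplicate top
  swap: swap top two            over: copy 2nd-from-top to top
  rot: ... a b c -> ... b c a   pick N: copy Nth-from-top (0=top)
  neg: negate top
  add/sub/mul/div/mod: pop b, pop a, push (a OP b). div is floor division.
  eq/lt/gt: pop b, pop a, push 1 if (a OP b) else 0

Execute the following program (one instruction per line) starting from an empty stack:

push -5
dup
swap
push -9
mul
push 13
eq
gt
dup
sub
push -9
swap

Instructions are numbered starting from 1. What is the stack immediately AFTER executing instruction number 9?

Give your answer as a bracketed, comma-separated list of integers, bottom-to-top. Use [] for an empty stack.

Answer: [0, 0]

Derivation:
Step 1 ('push -5'): [-5]
Step 2 ('dup'): [-5, -5]
Step 3 ('swap'): [-5, -5]
Step 4 ('push -9'): [-5, -5, -9]
Step 5 ('mul'): [-5, 45]
Step 6 ('push 13'): [-5, 45, 13]
Step 7 ('eq'): [-5, 0]
Step 8 ('gt'): [0]
Step 9 ('dup'): [0, 0]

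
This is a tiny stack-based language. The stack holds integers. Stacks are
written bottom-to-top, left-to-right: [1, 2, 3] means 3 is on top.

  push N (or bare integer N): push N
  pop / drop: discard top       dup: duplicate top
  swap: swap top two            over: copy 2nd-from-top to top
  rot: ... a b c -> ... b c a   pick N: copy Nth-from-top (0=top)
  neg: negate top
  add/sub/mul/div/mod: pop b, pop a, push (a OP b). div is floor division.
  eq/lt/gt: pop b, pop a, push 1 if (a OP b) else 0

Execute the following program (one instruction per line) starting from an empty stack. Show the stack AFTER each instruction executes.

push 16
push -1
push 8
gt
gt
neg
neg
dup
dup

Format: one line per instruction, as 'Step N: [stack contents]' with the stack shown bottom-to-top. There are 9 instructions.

Step 1: [16]
Step 2: [16, -1]
Step 3: [16, -1, 8]
Step 4: [16, 0]
Step 5: [1]
Step 6: [-1]
Step 7: [1]
Step 8: [1, 1]
Step 9: [1, 1, 1]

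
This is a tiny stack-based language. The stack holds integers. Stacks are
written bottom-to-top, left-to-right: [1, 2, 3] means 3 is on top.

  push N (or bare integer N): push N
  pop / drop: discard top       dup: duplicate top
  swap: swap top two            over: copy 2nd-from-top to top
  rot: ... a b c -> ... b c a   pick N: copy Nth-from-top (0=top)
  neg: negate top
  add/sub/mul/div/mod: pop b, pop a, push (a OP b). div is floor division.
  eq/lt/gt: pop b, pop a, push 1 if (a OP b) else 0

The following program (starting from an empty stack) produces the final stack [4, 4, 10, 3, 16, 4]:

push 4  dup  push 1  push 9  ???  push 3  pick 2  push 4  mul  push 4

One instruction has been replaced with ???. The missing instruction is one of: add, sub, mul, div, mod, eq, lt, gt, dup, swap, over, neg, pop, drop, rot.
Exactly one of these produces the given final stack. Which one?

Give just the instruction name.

Stack before ???: [4, 4, 1, 9]
Stack after ???:  [4, 4, 10]
The instruction that transforms [4, 4, 1, 9] -> [4, 4, 10] is: add

Answer: add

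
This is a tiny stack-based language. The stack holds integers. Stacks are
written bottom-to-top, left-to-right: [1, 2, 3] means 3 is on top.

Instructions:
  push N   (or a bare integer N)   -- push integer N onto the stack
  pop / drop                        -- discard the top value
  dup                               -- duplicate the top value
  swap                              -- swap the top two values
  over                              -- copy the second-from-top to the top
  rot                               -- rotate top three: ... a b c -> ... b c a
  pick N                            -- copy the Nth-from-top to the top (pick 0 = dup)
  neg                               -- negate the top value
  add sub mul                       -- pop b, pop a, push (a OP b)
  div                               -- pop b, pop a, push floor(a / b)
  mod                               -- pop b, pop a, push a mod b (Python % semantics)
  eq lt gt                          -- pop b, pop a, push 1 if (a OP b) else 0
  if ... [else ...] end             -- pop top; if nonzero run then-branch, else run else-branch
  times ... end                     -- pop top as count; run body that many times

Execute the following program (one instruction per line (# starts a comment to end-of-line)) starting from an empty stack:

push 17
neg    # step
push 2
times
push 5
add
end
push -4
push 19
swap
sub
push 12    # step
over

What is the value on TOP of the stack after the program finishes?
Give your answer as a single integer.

Answer: 23

Derivation:
After 'push 17': [17]
After 'neg': [-17]
After 'push 2': [-17, 2]
After 'times': [-17]
After 'push 5': [-17, 5]
After 'add': [-12]
After 'push 5': [-12, 5]
After 'add': [-7]
After 'push -4': [-7, -4]
After 'push 19': [-7, -4, 19]
After 'swap': [-7, 19, -4]
After 'sub': [-7, 23]
After 'push 12': [-7, 23, 12]
After 'over': [-7, 23, 12, 23]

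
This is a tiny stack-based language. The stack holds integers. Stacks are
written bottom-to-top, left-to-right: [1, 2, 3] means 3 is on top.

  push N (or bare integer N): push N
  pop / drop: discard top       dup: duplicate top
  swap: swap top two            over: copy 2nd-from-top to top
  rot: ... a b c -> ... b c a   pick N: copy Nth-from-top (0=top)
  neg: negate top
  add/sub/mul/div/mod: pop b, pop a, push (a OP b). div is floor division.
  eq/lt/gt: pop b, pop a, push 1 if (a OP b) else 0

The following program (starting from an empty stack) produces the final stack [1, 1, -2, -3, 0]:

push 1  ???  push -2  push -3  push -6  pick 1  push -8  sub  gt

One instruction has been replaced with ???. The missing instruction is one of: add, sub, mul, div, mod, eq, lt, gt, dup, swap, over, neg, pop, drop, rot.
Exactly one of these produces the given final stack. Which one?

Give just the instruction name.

Answer: dup

Derivation:
Stack before ???: [1]
Stack after ???:  [1, 1]
The instruction that transforms [1] -> [1, 1] is: dup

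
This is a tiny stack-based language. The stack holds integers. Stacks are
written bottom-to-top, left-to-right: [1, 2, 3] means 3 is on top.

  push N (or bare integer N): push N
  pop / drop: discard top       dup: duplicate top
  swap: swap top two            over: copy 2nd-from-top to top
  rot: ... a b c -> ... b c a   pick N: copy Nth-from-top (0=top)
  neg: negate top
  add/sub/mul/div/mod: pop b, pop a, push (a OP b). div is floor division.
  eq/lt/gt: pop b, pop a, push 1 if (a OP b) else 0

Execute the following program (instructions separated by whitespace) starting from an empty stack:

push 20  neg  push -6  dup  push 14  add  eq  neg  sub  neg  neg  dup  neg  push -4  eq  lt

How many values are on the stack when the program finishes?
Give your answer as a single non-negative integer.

After 'push 20': stack = [20] (depth 1)
After 'neg': stack = [-20] (depth 1)
After 'push -6': stack = [-20, -6] (depth 2)
After 'dup': stack = [-20, -6, -6] (depth 3)
After 'push 14': stack = [-20, -6, -6, 14] (depth 4)
After 'add': stack = [-20, -6, 8] (depth 3)
After 'eq': stack = [-20, 0] (depth 2)
After 'neg': stack = [-20, 0] (depth 2)
After 'sub': stack = [-20] (depth 1)
After 'neg': stack = [20] (depth 1)
After 'neg': stack = [-20] (depth 1)
After 'dup': stack = [-20, -20] (depth 2)
After 'neg': stack = [-20, 20] (depth 2)
After 'push -4': stack = [-20, 20, -4] (depth 3)
After 'eq': stack = [-20, 0] (depth 2)
After 'lt': stack = [1] (depth 1)

Answer: 1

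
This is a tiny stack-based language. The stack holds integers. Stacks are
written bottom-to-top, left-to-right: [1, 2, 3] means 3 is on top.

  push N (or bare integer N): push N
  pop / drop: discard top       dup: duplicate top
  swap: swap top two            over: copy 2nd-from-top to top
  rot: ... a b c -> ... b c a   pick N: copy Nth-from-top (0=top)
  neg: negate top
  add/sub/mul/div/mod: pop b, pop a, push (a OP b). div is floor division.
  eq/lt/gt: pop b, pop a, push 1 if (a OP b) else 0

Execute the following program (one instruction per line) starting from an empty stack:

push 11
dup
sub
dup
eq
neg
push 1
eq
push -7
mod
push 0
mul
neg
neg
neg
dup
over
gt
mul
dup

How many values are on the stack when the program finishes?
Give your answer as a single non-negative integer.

Answer: 2

Derivation:
After 'push 11': stack = [11] (depth 1)
After 'dup': stack = [11, 11] (depth 2)
After 'sub': stack = [0] (depth 1)
After 'dup': stack = [0, 0] (depth 2)
After 'eq': stack = [1] (depth 1)
After 'neg': stack = [-1] (depth 1)
After 'push 1': stack = [-1, 1] (depth 2)
After 'eq': stack = [0] (depth 1)
After 'push -7': stack = [0, -7] (depth 2)
After 'mod': stack = [0] (depth 1)
After 'push 0': stack = [0, 0] (depth 2)
After 'mul': stack = [0] (depth 1)
After 'neg': stack = [0] (depth 1)
After 'neg': stack = [0] (depth 1)
After 'neg': stack = [0] (depth 1)
After 'dup': stack = [0, 0] (depth 2)
After 'over': stack = [0, 0, 0] (depth 3)
After 'gt': stack = [0, 0] (depth 2)
After 'mul': stack = [0] (depth 1)
After 'dup': stack = [0, 0] (depth 2)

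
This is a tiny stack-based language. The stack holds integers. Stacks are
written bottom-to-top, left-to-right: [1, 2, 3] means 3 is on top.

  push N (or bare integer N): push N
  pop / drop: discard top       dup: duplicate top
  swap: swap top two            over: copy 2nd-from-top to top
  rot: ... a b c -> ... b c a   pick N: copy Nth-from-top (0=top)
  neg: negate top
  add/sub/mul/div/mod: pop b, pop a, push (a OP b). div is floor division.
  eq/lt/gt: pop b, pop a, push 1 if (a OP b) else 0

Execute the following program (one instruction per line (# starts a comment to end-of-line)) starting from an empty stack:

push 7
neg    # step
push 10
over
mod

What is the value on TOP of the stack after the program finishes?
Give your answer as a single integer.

Answer: -4

Derivation:
After 'push 7': [7]
After 'neg': [-7]
After 'push 10': [-7, 10]
After 'over': [-7, 10, -7]
After 'mod': [-7, -4]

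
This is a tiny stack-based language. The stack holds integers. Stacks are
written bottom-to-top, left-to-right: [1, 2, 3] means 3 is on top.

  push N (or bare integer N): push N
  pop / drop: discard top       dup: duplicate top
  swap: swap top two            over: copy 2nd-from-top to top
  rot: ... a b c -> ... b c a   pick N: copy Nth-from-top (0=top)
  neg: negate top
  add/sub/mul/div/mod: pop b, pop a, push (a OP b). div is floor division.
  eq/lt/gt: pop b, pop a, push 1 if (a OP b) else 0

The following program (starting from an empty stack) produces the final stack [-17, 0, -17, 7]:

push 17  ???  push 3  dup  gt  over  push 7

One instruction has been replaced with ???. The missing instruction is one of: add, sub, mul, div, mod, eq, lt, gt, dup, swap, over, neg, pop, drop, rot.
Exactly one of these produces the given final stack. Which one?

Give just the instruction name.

Answer: neg

Derivation:
Stack before ???: [17]
Stack after ???:  [-17]
The instruction that transforms [17] -> [-17] is: neg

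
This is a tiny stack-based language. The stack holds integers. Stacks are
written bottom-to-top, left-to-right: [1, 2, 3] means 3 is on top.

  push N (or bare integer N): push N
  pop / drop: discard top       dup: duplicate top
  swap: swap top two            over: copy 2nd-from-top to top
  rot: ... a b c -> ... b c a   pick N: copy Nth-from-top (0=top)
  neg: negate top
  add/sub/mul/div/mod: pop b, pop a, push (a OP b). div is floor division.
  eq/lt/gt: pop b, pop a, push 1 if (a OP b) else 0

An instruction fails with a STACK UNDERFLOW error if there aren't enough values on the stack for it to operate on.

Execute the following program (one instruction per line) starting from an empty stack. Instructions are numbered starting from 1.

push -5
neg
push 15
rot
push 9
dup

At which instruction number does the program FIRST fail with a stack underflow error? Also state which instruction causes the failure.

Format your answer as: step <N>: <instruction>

Answer: step 4: rot

Derivation:
Step 1 ('push -5'): stack = [-5], depth = 1
Step 2 ('neg'): stack = [5], depth = 1
Step 3 ('push 15'): stack = [5, 15], depth = 2
Step 4 ('rot'): needs 3 value(s) but depth is 2 — STACK UNDERFLOW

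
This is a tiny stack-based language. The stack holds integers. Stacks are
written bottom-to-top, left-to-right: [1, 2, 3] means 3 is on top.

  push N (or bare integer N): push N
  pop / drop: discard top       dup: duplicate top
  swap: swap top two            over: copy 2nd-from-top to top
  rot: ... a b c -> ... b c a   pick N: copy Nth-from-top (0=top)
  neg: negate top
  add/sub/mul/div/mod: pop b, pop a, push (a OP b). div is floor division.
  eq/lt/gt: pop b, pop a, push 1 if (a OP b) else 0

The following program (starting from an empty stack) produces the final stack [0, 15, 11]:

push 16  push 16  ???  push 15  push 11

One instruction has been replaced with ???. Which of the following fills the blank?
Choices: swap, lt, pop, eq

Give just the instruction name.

Answer: lt

Derivation:
Stack before ???: [16, 16]
Stack after ???:  [0]
Checking each choice:
  swap: produces [16, 16, 15, 11]
  lt: MATCH
  pop: produces [16, 15, 11]
  eq: produces [1, 15, 11]


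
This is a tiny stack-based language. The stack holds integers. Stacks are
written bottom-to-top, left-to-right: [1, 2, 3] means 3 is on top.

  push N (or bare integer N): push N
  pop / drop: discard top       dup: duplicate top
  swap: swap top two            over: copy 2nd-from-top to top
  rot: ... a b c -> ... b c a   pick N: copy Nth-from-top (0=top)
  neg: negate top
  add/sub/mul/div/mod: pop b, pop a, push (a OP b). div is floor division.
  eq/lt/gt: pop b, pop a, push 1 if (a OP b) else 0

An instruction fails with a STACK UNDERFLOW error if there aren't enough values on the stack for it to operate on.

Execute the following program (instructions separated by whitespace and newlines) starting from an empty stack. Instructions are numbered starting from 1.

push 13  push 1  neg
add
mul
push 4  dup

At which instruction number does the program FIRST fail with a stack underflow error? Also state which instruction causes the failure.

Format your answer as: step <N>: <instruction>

Answer: step 5: mul

Derivation:
Step 1 ('push 13'): stack = [13], depth = 1
Step 2 ('push 1'): stack = [13, 1], depth = 2
Step 3 ('neg'): stack = [13, -1], depth = 2
Step 4 ('add'): stack = [12], depth = 1
Step 5 ('mul'): needs 2 value(s) but depth is 1 — STACK UNDERFLOW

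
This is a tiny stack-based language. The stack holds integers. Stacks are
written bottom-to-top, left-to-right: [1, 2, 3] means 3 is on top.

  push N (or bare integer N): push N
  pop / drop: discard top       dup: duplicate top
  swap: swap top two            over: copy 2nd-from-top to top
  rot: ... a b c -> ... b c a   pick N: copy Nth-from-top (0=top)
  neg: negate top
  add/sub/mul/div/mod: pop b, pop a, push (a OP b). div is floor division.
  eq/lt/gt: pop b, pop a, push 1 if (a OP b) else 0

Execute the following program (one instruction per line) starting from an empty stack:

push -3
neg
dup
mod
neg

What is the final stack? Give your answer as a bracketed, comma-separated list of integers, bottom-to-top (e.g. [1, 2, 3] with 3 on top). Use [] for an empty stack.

Answer: [0]

Derivation:
After 'push -3': [-3]
After 'neg': [3]
After 'dup': [3, 3]
After 'mod': [0]
After 'neg': [0]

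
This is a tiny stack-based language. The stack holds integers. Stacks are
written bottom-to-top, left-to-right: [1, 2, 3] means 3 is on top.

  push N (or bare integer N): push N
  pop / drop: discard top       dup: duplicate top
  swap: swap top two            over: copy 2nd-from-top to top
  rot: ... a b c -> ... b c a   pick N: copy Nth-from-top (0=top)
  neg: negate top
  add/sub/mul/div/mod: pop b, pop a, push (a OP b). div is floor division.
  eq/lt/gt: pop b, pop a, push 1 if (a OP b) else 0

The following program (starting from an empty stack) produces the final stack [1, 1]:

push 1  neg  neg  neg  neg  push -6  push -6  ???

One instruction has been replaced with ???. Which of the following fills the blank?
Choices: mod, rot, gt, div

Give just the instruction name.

Stack before ???: [1, -6, -6]
Stack after ???:  [1, 1]
Checking each choice:
  mod: produces [1, 0]
  rot: produces [-6, -6, 1]
  gt: produces [1, 0]
  div: MATCH


Answer: div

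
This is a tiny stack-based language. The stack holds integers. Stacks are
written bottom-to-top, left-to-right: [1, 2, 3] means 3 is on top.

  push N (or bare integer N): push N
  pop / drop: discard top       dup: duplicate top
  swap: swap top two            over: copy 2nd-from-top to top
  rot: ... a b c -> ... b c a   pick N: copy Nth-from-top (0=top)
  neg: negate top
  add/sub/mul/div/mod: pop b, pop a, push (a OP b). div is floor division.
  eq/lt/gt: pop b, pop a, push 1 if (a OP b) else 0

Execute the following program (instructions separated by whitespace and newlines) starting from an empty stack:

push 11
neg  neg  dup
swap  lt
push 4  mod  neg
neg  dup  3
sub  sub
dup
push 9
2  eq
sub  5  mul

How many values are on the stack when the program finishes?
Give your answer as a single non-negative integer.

After 'push 11': stack = [11] (depth 1)
After 'neg': stack = [-11] (depth 1)
After 'neg': stack = [11] (depth 1)
After 'dup': stack = [11, 11] (depth 2)
After 'swap': stack = [11, 11] (depth 2)
After 'lt': stack = [0] (depth 1)
After 'push 4': stack = [0, 4] (depth 2)
After 'mod': stack = [0] (depth 1)
After 'neg': stack = [0] (depth 1)
After 'neg': stack = [0] (depth 1)
  ...
After 'push 3': stack = [0, 0, 3] (depth 3)
After 'sub': stack = [0, -3] (depth 2)
After 'sub': stack = [3] (depth 1)
After 'dup': stack = [3, 3] (depth 2)
After 'push 9': stack = [3, 3, 9] (depth 3)
After 'push 2': stack = [3, 3, 9, 2] (depth 4)
After 'eq': stack = [3, 3, 0] (depth 3)
After 'sub': stack = [3, 3] (depth 2)
After 'push 5': stack = [3, 3, 5] (depth 3)
After 'mul': stack = [3, 15] (depth 2)

Answer: 2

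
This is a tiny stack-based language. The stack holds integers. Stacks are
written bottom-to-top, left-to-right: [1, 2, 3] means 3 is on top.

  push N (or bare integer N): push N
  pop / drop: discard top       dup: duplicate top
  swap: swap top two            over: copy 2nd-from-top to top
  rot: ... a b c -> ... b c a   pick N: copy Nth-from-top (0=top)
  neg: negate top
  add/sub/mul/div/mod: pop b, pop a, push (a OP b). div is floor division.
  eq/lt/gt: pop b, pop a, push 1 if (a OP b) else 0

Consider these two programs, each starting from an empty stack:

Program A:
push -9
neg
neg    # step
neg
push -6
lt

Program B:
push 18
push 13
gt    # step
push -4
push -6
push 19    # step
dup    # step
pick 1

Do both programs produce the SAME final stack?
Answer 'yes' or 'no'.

Program A trace:
  After 'push -9': [-9]
  After 'neg': [9]
  After 'neg': [-9]
  After 'neg': [9]
  After 'push -6': [9, -6]
  After 'lt': [0]
Program A final stack: [0]

Program B trace:
  After 'push 18': [18]
  After 'push 13': [18, 13]
  After 'gt': [1]
  After 'push -4': [1, -4]
  After 'push -6': [1, -4, -6]
  After 'push 19': [1, -4, -6, 19]
  After 'dup': [1, -4, -6, 19, 19]
  After 'pick 1': [1, -4, -6, 19, 19, 19]
Program B final stack: [1, -4, -6, 19, 19, 19]
Same: no

Answer: no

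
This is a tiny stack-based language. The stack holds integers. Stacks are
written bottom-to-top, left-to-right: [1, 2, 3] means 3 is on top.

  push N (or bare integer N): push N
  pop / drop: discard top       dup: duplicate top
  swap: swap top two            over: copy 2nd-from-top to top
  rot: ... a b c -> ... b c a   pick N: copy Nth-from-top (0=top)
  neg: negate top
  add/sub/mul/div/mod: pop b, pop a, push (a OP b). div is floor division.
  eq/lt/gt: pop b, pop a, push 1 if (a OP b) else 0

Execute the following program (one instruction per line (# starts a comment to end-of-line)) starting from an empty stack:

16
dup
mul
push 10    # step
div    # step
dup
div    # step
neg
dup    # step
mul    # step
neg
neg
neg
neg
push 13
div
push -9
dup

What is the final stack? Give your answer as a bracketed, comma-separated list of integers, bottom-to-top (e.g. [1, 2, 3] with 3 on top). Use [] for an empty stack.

After 'push 16': [16]
After 'dup': [16, 16]
After 'mul': [256]
After 'push 10': [256, 10]
After 'div': [25]
After 'dup': [25, 25]
After 'div': [1]
After 'neg': [-1]
After 'dup': [-1, -1]
After 'mul': [1]
After 'neg': [-1]
After 'neg': [1]
After 'neg': [-1]
After 'neg': [1]
After 'push 13': [1, 13]
After 'div': [0]
After 'push -9': [0, -9]
After 'dup': [0, -9, -9]

Answer: [0, -9, -9]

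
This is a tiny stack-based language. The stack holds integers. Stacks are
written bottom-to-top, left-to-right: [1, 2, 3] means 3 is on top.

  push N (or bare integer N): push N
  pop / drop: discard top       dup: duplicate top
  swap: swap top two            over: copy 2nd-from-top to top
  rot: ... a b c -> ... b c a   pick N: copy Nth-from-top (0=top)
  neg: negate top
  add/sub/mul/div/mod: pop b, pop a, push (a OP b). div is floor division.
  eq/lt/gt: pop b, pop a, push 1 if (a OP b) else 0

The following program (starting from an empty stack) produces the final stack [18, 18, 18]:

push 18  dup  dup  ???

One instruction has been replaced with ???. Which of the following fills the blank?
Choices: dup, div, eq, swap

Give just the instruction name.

Answer: swap

Derivation:
Stack before ???: [18, 18, 18]
Stack after ???:  [18, 18, 18]
Checking each choice:
  dup: produces [18, 18, 18, 18]
  div: produces [18, 1]
  eq: produces [18, 1]
  swap: MATCH


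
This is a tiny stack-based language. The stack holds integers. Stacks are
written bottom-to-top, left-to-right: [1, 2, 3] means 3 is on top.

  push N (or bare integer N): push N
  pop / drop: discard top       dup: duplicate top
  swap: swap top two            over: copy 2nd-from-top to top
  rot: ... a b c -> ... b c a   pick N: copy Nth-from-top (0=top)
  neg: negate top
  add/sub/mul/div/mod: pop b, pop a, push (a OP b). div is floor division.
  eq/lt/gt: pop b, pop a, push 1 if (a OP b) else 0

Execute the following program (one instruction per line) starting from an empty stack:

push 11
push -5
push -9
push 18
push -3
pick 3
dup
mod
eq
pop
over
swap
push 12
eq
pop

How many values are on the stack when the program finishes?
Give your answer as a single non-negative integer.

Answer: 4

Derivation:
After 'push 11': stack = [11] (depth 1)
After 'push -5': stack = [11, -5] (depth 2)
After 'push -9': stack = [11, -5, -9] (depth 3)
After 'push 18': stack = [11, -5, -9, 18] (depth 4)
After 'push -3': stack = [11, -5, -9, 18, -3] (depth 5)
After 'pick 3': stack = [11, -5, -9, 18, -3, -5] (depth 6)
After 'dup': stack = [11, -5, -9, 18, -3, -5, -5] (depth 7)
After 'mod': stack = [11, -5, -9, 18, -3, 0] (depth 6)
After 'eq': stack = [11, -5, -9, 18, 0] (depth 5)
After 'pop': stack = [11, -5, -9, 18] (depth 4)
After 'over': stack = [11, -5, -9, 18, -9] (depth 5)
After 'swap': stack = [11, -5, -9, -9, 18] (depth 5)
After 'push 12': stack = [11, -5, -9, -9, 18, 12] (depth 6)
After 'eq': stack = [11, -5, -9, -9, 0] (depth 5)
After 'pop': stack = [11, -5, -9, -9] (depth 4)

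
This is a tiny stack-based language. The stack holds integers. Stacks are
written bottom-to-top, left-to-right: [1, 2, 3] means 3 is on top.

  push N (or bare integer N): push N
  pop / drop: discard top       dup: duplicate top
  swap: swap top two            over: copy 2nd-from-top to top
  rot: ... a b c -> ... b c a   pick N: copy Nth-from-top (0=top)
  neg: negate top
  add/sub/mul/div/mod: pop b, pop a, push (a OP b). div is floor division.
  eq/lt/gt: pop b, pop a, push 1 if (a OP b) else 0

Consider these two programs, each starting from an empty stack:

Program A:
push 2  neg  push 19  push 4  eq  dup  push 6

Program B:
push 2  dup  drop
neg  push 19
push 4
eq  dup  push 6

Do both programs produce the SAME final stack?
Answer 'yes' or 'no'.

Answer: yes

Derivation:
Program A trace:
  After 'push 2': [2]
  After 'neg': [-2]
  After 'push 19': [-2, 19]
  After 'push 4': [-2, 19, 4]
  After 'eq': [-2, 0]
  After 'dup': [-2, 0, 0]
  After 'push 6': [-2, 0, 0, 6]
Program A final stack: [-2, 0, 0, 6]

Program B trace:
  After 'push 2': [2]
  After 'dup': [2, 2]
  After 'drop': [2]
  After 'neg': [-2]
  After 'push 19': [-2, 19]
  After 'push 4': [-2, 19, 4]
  After 'eq': [-2, 0]
  After 'dup': [-2, 0, 0]
  After 'push 6': [-2, 0, 0, 6]
Program B final stack: [-2, 0, 0, 6]
Same: yes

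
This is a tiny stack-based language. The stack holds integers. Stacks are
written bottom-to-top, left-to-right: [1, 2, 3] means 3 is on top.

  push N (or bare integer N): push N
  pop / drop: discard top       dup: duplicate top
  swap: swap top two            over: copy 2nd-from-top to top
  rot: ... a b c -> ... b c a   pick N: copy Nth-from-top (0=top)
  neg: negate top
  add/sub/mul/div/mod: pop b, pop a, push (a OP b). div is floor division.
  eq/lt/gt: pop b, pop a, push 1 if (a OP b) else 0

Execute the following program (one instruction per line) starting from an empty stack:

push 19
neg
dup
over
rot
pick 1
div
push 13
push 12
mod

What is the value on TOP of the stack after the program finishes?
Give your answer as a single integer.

After 'push 19': [19]
After 'neg': [-19]
After 'dup': [-19, -19]
After 'over': [-19, -19, -19]
After 'rot': [-19, -19, -19]
After 'pick 1': [-19, -19, -19, -19]
After 'div': [-19, -19, 1]
After 'push 13': [-19, -19, 1, 13]
After 'push 12': [-19, -19, 1, 13, 12]
After 'mod': [-19, -19, 1, 1]

Answer: 1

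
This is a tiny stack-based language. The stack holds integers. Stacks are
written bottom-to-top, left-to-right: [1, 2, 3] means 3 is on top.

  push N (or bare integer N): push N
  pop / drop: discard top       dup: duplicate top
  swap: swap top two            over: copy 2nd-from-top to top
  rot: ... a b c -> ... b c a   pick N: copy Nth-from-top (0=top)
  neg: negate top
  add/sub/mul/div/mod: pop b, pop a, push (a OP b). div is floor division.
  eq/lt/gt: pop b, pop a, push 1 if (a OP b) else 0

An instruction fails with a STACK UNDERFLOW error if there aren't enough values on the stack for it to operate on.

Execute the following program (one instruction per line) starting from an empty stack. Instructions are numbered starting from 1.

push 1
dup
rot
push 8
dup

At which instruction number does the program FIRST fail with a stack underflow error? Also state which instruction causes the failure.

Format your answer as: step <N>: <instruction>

Step 1 ('push 1'): stack = [1], depth = 1
Step 2 ('dup'): stack = [1, 1], depth = 2
Step 3 ('rot'): needs 3 value(s) but depth is 2 — STACK UNDERFLOW

Answer: step 3: rot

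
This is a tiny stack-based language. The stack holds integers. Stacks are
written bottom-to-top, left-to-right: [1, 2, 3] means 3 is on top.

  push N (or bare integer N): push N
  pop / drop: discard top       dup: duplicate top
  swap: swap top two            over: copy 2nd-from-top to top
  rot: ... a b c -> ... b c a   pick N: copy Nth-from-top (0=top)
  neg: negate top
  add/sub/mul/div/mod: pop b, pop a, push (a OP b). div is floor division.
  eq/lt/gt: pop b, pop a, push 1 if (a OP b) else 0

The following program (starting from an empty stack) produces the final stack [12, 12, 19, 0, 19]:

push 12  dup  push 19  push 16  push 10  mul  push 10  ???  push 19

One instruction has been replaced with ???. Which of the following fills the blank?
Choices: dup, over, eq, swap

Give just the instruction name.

Stack before ???: [12, 12, 19, 160, 10]
Stack after ???:  [12, 12, 19, 0]
Checking each choice:
  dup: produces [12, 12, 19, 160, 10, 10, 19]
  over: produces [12, 12, 19, 160, 10, 160, 19]
  eq: MATCH
  swap: produces [12, 12, 19, 10, 160, 19]


Answer: eq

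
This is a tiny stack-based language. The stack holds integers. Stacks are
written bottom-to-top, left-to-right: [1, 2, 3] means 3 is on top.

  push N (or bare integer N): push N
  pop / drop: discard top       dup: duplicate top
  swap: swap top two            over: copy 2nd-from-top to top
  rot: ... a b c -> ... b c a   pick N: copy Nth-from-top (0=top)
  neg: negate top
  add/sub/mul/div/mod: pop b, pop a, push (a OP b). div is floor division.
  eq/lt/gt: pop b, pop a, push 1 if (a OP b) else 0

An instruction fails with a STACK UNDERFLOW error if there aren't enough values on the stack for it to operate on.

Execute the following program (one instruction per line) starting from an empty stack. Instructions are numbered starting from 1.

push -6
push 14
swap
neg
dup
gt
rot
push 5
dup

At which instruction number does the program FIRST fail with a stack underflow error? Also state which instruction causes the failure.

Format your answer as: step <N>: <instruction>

Answer: step 7: rot

Derivation:
Step 1 ('push -6'): stack = [-6], depth = 1
Step 2 ('push 14'): stack = [-6, 14], depth = 2
Step 3 ('swap'): stack = [14, -6], depth = 2
Step 4 ('neg'): stack = [14, 6], depth = 2
Step 5 ('dup'): stack = [14, 6, 6], depth = 3
Step 6 ('gt'): stack = [14, 0], depth = 2
Step 7 ('rot'): needs 3 value(s) but depth is 2 — STACK UNDERFLOW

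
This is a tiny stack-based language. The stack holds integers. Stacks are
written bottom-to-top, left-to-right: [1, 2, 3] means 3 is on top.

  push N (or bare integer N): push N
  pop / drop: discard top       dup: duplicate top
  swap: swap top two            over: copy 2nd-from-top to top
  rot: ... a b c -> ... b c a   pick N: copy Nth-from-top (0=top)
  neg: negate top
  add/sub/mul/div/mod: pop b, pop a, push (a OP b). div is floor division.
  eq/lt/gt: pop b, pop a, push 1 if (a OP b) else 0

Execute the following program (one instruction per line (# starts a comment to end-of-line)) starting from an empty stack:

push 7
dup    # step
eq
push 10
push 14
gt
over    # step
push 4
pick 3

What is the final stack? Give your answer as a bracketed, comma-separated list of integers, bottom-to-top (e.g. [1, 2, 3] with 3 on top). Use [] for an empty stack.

Answer: [1, 0, 1, 4, 1]

Derivation:
After 'push 7': [7]
After 'dup': [7, 7]
After 'eq': [1]
After 'push 10': [1, 10]
After 'push 14': [1, 10, 14]
After 'gt': [1, 0]
After 'over': [1, 0, 1]
After 'push 4': [1, 0, 1, 4]
After 'pick 3': [1, 0, 1, 4, 1]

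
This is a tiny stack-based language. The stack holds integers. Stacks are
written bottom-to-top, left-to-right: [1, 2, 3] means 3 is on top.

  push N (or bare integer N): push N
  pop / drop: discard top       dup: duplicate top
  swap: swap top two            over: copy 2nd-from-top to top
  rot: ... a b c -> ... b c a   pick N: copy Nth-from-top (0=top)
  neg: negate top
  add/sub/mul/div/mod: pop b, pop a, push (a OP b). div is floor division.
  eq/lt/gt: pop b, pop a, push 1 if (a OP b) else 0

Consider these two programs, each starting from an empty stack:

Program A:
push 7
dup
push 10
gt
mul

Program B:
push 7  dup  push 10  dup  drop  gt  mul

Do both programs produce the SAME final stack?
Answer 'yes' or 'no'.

Answer: yes

Derivation:
Program A trace:
  After 'push 7': [7]
  After 'dup': [7, 7]
  After 'push 10': [7, 7, 10]
  After 'gt': [7, 0]
  After 'mul': [0]
Program A final stack: [0]

Program B trace:
  After 'push 7': [7]
  After 'dup': [7, 7]
  After 'push 10': [7, 7, 10]
  After 'dup': [7, 7, 10, 10]
  After 'drop': [7, 7, 10]
  After 'gt': [7, 0]
  After 'mul': [0]
Program B final stack: [0]
Same: yes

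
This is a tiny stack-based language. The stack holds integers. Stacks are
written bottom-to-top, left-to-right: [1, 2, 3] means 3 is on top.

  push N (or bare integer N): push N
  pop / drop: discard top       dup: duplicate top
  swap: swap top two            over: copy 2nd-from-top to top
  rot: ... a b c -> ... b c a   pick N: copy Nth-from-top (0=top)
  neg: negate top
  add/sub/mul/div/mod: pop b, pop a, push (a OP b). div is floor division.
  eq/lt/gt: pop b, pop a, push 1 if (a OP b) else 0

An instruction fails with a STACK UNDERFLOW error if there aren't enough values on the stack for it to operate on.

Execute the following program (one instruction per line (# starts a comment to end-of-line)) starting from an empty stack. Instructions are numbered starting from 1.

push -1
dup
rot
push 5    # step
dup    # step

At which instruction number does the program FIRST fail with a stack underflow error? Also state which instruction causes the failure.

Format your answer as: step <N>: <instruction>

Answer: step 3: rot

Derivation:
Step 1 ('push -1'): stack = [-1], depth = 1
Step 2 ('dup'): stack = [-1, -1], depth = 2
Step 3 ('rot'): needs 3 value(s) but depth is 2 — STACK UNDERFLOW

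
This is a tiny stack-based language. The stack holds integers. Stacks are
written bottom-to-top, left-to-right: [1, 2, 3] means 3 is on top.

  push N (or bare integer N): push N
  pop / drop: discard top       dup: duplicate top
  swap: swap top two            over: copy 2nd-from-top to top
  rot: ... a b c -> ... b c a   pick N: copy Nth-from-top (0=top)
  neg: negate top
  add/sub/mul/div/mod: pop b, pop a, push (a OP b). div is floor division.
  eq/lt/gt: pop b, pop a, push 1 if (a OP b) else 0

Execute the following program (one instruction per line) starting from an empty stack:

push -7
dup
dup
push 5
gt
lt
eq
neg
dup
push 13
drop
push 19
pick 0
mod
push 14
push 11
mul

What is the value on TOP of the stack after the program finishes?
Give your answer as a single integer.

After 'push -7': [-7]
After 'dup': [-7, -7]
After 'dup': [-7, -7, -7]
After 'push 5': [-7, -7, -7, 5]
After 'gt': [-7, -7, 0]
After 'lt': [-7, 1]
After 'eq': [0]
After 'neg': [0]
After 'dup': [0, 0]
After 'push 13': [0, 0, 13]
After 'drop': [0, 0]
After 'push 19': [0, 0, 19]
After 'pick 0': [0, 0, 19, 19]
After 'mod': [0, 0, 0]
After 'push 14': [0, 0, 0, 14]
After 'push 11': [0, 0, 0, 14, 11]
After 'mul': [0, 0, 0, 154]

Answer: 154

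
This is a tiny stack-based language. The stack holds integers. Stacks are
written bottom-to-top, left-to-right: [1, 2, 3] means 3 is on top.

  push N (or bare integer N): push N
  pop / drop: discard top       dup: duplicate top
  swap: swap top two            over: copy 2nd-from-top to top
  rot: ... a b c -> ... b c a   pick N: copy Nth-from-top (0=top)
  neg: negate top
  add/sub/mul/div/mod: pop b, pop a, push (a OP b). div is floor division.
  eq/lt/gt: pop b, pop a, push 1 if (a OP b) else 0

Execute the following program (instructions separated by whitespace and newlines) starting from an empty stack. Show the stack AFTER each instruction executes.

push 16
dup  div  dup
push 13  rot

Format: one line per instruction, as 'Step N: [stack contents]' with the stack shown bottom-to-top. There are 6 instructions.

Step 1: [16]
Step 2: [16, 16]
Step 3: [1]
Step 4: [1, 1]
Step 5: [1, 1, 13]
Step 6: [1, 13, 1]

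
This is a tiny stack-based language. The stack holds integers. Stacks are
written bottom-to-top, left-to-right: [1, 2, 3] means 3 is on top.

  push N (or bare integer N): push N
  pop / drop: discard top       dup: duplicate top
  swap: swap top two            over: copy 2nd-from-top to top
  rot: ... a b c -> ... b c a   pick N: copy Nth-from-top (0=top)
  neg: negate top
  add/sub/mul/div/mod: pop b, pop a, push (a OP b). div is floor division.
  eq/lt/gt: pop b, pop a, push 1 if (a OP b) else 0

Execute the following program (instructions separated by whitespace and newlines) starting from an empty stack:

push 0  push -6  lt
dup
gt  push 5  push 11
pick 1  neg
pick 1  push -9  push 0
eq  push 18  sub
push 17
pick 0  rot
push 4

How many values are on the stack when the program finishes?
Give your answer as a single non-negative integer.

Answer: 9

Derivation:
After 'push 0': stack = [0] (depth 1)
After 'push -6': stack = [0, -6] (depth 2)
After 'lt': stack = [0] (depth 1)
After 'dup': stack = [0, 0] (depth 2)
After 'gt': stack = [0] (depth 1)
After 'push 5': stack = [0, 5] (depth 2)
After 'push 11': stack = [0, 5, 11] (depth 3)
After 'pick 1': stack = [0, 5, 11, 5] (depth 4)
After 'neg': stack = [0, 5, 11, -5] (depth 4)
After 'pick 1': stack = [0, 5, 11, -5, 11] (depth 5)
After 'push -9': stack = [0, 5, 11, -5, 11, -9] (depth 6)
After 'push 0': stack = [0, 5, 11, -5, 11, -9, 0] (depth 7)
After 'eq': stack = [0, 5, 11, -5, 11, 0] (depth 6)
After 'push 18': stack = [0, 5, 11, -5, 11, 0, 18] (depth 7)
After 'sub': stack = [0, 5, 11, -5, 11, -18] (depth 6)
After 'push 17': stack = [0, 5, 11, -5, 11, -18, 17] (depth 7)
After 'pick 0': stack = [0, 5, 11, -5, 11, -18, 17, 17] (depth 8)
After 'rot': stack = [0, 5, 11, -5, 11, 17, 17, -18] (depth 8)
After 'push 4': stack = [0, 5, 11, -5, 11, 17, 17, -18, 4] (depth 9)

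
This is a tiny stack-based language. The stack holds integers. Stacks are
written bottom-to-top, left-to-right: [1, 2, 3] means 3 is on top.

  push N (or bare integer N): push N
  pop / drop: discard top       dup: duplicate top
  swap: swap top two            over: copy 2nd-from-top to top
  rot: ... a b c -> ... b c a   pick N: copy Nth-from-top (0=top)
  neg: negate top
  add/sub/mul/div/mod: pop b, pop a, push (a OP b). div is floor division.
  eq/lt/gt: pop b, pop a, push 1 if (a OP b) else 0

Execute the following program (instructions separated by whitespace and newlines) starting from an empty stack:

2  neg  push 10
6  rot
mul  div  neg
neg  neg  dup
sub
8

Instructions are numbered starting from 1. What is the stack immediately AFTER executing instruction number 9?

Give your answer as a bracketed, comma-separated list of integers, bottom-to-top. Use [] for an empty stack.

Answer: [-1]

Derivation:
Step 1 ('2'): [2]
Step 2 ('neg'): [-2]
Step 3 ('push 10'): [-2, 10]
Step 4 ('6'): [-2, 10, 6]
Step 5 ('rot'): [10, 6, -2]
Step 6 ('mul'): [10, -12]
Step 7 ('div'): [-1]
Step 8 ('neg'): [1]
Step 9 ('neg'): [-1]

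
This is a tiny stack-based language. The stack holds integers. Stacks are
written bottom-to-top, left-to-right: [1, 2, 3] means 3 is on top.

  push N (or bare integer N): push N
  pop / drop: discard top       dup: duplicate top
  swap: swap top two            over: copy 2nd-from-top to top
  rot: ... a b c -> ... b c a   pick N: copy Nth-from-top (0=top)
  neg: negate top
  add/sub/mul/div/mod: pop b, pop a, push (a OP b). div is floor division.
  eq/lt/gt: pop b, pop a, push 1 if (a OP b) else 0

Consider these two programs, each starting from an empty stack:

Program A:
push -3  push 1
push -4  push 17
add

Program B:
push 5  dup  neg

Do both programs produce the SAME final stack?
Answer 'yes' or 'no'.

Answer: no

Derivation:
Program A trace:
  After 'push -3': [-3]
  After 'push 1': [-3, 1]
  After 'push -4': [-3, 1, -4]
  After 'push 17': [-3, 1, -4, 17]
  After 'add': [-3, 1, 13]
Program A final stack: [-3, 1, 13]

Program B trace:
  After 'push 5': [5]
  After 'dup': [5, 5]
  After 'neg': [5, -5]
Program B final stack: [5, -5]
Same: no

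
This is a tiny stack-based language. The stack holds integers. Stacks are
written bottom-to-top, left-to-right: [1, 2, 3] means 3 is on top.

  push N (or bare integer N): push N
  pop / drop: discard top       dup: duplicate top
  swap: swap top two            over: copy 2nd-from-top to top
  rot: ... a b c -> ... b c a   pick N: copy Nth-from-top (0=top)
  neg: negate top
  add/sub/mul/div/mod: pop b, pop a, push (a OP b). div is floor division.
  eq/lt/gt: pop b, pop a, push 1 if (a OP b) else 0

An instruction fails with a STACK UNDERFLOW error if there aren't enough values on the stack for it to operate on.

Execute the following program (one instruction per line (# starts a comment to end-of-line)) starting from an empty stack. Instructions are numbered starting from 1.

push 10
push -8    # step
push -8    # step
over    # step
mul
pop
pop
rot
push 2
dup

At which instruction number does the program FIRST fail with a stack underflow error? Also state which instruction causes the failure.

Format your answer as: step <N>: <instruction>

Answer: step 8: rot

Derivation:
Step 1 ('push 10'): stack = [10], depth = 1
Step 2 ('push -8'): stack = [10, -8], depth = 2
Step 3 ('push -8'): stack = [10, -8, -8], depth = 3
Step 4 ('over'): stack = [10, -8, -8, -8], depth = 4
Step 5 ('mul'): stack = [10, -8, 64], depth = 3
Step 6 ('pop'): stack = [10, -8], depth = 2
Step 7 ('pop'): stack = [10], depth = 1
Step 8 ('rot'): needs 3 value(s) but depth is 1 — STACK UNDERFLOW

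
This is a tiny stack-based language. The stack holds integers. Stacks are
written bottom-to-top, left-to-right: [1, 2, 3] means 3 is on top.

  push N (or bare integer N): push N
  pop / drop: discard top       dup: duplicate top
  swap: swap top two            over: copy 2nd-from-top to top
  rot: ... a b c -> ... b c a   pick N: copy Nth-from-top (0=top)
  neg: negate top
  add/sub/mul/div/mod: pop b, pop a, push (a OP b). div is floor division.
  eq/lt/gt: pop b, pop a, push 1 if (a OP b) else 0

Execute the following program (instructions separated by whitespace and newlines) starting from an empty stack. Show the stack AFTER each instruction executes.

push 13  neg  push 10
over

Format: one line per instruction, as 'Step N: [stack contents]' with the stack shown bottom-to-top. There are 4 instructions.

Step 1: [13]
Step 2: [-13]
Step 3: [-13, 10]
Step 4: [-13, 10, -13]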